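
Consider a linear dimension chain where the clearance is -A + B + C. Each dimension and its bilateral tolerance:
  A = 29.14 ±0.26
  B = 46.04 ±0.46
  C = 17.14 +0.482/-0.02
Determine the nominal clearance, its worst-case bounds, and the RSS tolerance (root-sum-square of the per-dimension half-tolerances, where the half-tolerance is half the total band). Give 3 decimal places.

nominal=34.040 wc=[33.300,35.242] rss=0.585

Stack each dimension's contribution:
  -A: nom -29.140 → Σnom=-29.140; wc +0.260/-0.260 → slack +0.260/-0.260; half-tol=0.260, Σhalf²=0.067600
  +B: nom +46.040 → Σnom=16.900; wc +0.460/-0.460 → slack +0.720/-0.720; half-tol=0.460, Σhalf²=0.279200
  +C: nom +17.140 → Σnom=34.040; wc +0.482/-0.020 → slack +1.202/-0.740; half-tol=0.251, Σhalf²=0.342201
Nominal = 34.040. Worst-case = [34.040 - 0.740, 34.040 + 1.202] = [33.300, 35.242]. RSS = √0.342201 = 0.585.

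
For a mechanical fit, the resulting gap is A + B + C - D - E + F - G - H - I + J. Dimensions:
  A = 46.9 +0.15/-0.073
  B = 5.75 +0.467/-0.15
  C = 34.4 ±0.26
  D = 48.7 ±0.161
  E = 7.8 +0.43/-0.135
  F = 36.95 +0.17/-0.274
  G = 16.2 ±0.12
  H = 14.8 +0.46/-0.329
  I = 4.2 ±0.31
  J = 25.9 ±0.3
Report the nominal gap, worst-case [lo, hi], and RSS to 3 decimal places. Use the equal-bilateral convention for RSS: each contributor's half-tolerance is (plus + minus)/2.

Stack each dimension's contribution:
  +A: nom +46.900 → Σnom=46.900; wc +0.150/-0.073 → slack +0.150/-0.073; half-tol=0.111, Σhalf²=0.012432
  +B: nom +5.750 → Σnom=52.650; wc +0.467/-0.150 → slack +0.617/-0.223; half-tol=0.308, Σhalf²=0.107604
  +C: nom +34.400 → Σnom=87.050; wc +0.260/-0.260 → slack +0.877/-0.483; half-tol=0.260, Σhalf²=0.175204
  -D: nom -48.700 → Σnom=38.350; wc +0.161/-0.161 → slack +1.038/-0.644; half-tol=0.161, Σhalf²=0.201125
  -E: nom -7.800 → Σnom=30.550; wc +0.135/-0.430 → slack +1.173/-1.074; half-tol=0.282, Σhalf²=0.280932
  +F: nom +36.950 → Σnom=67.500; wc +0.170/-0.274 → slack +1.343/-1.348; half-tol=0.222, Σhalf²=0.330216
  -G: nom -16.200 → Σnom=51.300; wc +0.120/-0.120 → slack +1.463/-1.468; half-tol=0.120, Σhalf²=0.344616
  -H: nom -14.800 → Σnom=36.500; wc +0.329/-0.460 → slack +1.792/-1.928; half-tol=0.395, Σhalf²=0.500246
  -I: nom -4.200 → Σnom=32.300; wc +0.310/-0.310 → slack +2.102/-2.238; half-tol=0.310, Σhalf²=0.596346
  +J: nom +25.900 → Σnom=58.200; wc +0.300/-0.300 → slack +2.402/-2.538; half-tol=0.300, Σhalf²=0.686346
Nominal = 58.200. Worst-case = [58.200 - 2.538, 58.200 + 2.402] = [55.662, 60.602]. RSS = √0.686346 = 0.828.

nominal=58.200 wc=[55.662,60.602] rss=0.828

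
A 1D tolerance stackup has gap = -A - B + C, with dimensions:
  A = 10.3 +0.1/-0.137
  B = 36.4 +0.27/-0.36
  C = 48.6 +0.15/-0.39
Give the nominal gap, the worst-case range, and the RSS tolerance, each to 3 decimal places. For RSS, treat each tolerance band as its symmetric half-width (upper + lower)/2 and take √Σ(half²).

Stack each dimension's contribution:
  -A: nom -10.300 → Σnom=-10.300; wc +0.137/-0.100 → slack +0.137/-0.100; half-tol=0.119, Σhalf²=0.014042
  -B: nom -36.400 → Σnom=-46.700; wc +0.360/-0.270 → slack +0.497/-0.370; half-tol=0.315, Σhalf²=0.113267
  +C: nom +48.600 → Σnom=1.900; wc +0.150/-0.390 → slack +0.647/-0.760; half-tol=0.270, Σhalf²=0.186167
Nominal = 1.900. Worst-case = [1.900 - 0.760, 1.900 + 0.647] = [1.140, 2.547]. RSS = √0.186167 = 0.431.

nominal=1.900 wc=[1.140,2.547] rss=0.431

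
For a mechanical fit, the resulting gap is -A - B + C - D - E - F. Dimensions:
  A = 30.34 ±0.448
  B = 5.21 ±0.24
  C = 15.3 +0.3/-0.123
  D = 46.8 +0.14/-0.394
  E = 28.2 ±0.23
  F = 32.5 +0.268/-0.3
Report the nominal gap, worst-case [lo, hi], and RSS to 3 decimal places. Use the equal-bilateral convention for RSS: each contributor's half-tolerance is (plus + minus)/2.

nominal=-127.750 wc=[-129.199,-125.838] rss=0.713

Stack each dimension's contribution:
  -A: nom -30.340 → Σnom=-30.340; wc +0.448/-0.448 → slack +0.448/-0.448; half-tol=0.448, Σhalf²=0.200704
  -B: nom -5.210 → Σnom=-35.550; wc +0.240/-0.240 → slack +0.688/-0.688; half-tol=0.240, Σhalf²=0.258304
  +C: nom +15.300 → Σnom=-20.250; wc +0.300/-0.123 → slack +0.988/-0.811; half-tol=0.211, Σhalf²=0.303036
  -D: nom -46.800 → Σnom=-67.050; wc +0.394/-0.140 → slack +1.382/-0.951; half-tol=0.267, Σhalf²=0.374325
  -E: nom -28.200 → Σnom=-95.250; wc +0.230/-0.230 → slack +1.612/-1.181; half-tol=0.230, Σhalf²=0.427225
  -F: nom -32.500 → Σnom=-127.750; wc +0.300/-0.268 → slack +1.912/-1.449; half-tol=0.284, Σhalf²=0.507881
Nominal = -127.750. Worst-case = [-127.750 - 1.449, -127.750 + 1.912] = [-129.199, -125.838]. RSS = √0.507881 = 0.713.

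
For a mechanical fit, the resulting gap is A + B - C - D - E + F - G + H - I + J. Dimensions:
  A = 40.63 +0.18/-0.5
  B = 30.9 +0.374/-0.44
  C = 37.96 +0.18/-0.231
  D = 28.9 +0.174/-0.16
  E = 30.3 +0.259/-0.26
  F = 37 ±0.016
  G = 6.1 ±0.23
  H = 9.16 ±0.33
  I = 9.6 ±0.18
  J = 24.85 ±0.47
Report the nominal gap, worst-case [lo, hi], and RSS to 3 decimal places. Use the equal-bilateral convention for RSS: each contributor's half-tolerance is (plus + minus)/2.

Stack each dimension's contribution:
  +A: nom +40.630 → Σnom=40.630; wc +0.180/-0.500 → slack +0.180/-0.500; half-tol=0.340, Σhalf²=0.115600
  +B: nom +30.900 → Σnom=71.530; wc +0.374/-0.440 → slack +0.554/-0.940; half-tol=0.407, Σhalf²=0.281249
  -C: nom -37.960 → Σnom=33.570; wc +0.231/-0.180 → slack +0.785/-1.120; half-tol=0.206, Σhalf²=0.323479
  -D: nom -28.900 → Σnom=4.670; wc +0.160/-0.174 → slack +0.945/-1.294; half-tol=0.167, Σhalf²=0.351368
  -E: nom -30.300 → Σnom=-25.630; wc +0.260/-0.259 → slack +1.205/-1.553; half-tol=0.260, Σhalf²=0.418708
  +F: nom +37.000 → Σnom=11.370; wc +0.016/-0.016 → slack +1.221/-1.569; half-tol=0.016, Σhalf²=0.418964
  -G: nom -6.100 → Σnom=5.270; wc +0.230/-0.230 → slack +1.451/-1.799; half-tol=0.230, Σhalf²=0.471864
  +H: nom +9.160 → Σnom=14.430; wc +0.330/-0.330 → slack +1.781/-2.129; half-tol=0.330, Σhalf²=0.580765
  -I: nom -9.600 → Σnom=4.830; wc +0.180/-0.180 → slack +1.961/-2.309; half-tol=0.180, Σhalf²=0.613165
  +J: nom +24.850 → Σnom=29.680; wc +0.470/-0.470 → slack +2.431/-2.779; half-tol=0.470, Σhalf²=0.834064
Nominal = 29.680. Worst-case = [29.680 - 2.779, 29.680 + 2.431] = [26.901, 32.111]. RSS = √0.834064 = 0.913.

nominal=29.680 wc=[26.901,32.111] rss=0.913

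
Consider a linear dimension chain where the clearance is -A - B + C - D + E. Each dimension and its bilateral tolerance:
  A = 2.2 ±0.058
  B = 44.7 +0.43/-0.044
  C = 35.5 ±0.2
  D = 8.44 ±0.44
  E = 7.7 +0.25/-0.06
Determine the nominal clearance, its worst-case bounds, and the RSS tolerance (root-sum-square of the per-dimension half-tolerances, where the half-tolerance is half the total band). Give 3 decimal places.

Stack each dimension's contribution:
  -A: nom -2.200 → Σnom=-2.200; wc +0.058/-0.058 → slack +0.058/-0.058; half-tol=0.058, Σhalf²=0.003364
  -B: nom -44.700 → Σnom=-46.900; wc +0.044/-0.430 → slack +0.102/-0.488; half-tol=0.237, Σhalf²=0.059533
  +C: nom +35.500 → Σnom=-11.400; wc +0.200/-0.200 → slack +0.302/-0.688; half-tol=0.200, Σhalf²=0.099533
  -D: nom -8.440 → Σnom=-19.840; wc +0.440/-0.440 → slack +0.742/-1.128; half-tol=0.440, Σhalf²=0.293133
  +E: nom +7.700 → Σnom=-12.140; wc +0.250/-0.060 → slack +0.992/-1.188; half-tol=0.155, Σhalf²=0.317158
Nominal = -12.140. Worst-case = [-12.140 - 1.188, -12.140 + 0.992] = [-13.328, -11.148]. RSS = √0.317158 = 0.563.

nominal=-12.140 wc=[-13.328,-11.148] rss=0.563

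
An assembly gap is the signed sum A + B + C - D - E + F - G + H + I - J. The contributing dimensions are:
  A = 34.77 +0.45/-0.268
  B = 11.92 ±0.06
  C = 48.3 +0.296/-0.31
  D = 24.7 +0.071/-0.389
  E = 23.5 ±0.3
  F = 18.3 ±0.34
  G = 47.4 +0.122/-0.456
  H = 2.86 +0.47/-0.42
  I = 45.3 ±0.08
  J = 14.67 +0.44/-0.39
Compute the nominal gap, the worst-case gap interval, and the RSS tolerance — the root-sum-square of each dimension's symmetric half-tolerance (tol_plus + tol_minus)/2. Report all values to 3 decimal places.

Stack each dimension's contribution:
  +A: nom +34.770 → Σnom=34.770; wc +0.450/-0.268 → slack +0.450/-0.268; half-tol=0.359, Σhalf²=0.128881
  +B: nom +11.920 → Σnom=46.690; wc +0.060/-0.060 → slack +0.510/-0.328; half-tol=0.060, Σhalf²=0.132481
  +C: nom +48.300 → Σnom=94.990; wc +0.296/-0.310 → slack +0.806/-0.638; half-tol=0.303, Σhalf²=0.224290
  -D: nom -24.700 → Σnom=70.290; wc +0.389/-0.071 → slack +1.195/-0.709; half-tol=0.230, Σhalf²=0.277190
  -E: nom -23.500 → Σnom=46.790; wc +0.300/-0.300 → slack +1.495/-1.009; half-tol=0.300, Σhalf²=0.367190
  +F: nom +18.300 → Σnom=65.090; wc +0.340/-0.340 → slack +1.835/-1.349; half-tol=0.340, Σhalf²=0.482790
  -G: nom -47.400 → Σnom=17.690; wc +0.456/-0.122 → slack +2.291/-1.471; half-tol=0.289, Σhalf²=0.566311
  +H: nom +2.860 → Σnom=20.550; wc +0.470/-0.420 → slack +2.761/-1.891; half-tol=0.445, Σhalf²=0.764336
  +I: nom +45.300 → Σnom=65.850; wc +0.080/-0.080 → slack +2.841/-1.971; half-tol=0.080, Σhalf²=0.770736
  -J: nom -14.670 → Σnom=51.180; wc +0.390/-0.440 → slack +3.231/-2.411; half-tol=0.415, Σhalf²=0.942961
Nominal = 51.180. Worst-case = [51.180 - 2.411, 51.180 + 3.231] = [48.769, 54.411]. RSS = √0.942961 = 0.971.

nominal=51.180 wc=[48.769,54.411] rss=0.971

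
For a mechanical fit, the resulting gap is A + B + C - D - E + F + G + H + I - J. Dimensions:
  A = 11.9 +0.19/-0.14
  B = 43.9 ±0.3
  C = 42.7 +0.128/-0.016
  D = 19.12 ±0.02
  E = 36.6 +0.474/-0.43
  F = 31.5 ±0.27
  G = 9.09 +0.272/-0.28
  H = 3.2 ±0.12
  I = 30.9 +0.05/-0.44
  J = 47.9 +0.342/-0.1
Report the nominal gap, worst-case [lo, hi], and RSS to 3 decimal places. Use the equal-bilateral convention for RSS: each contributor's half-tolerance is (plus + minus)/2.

Stack each dimension's contribution:
  +A: nom +11.900 → Σnom=11.900; wc +0.190/-0.140 → slack +0.190/-0.140; half-tol=0.165, Σhalf²=0.027225
  +B: nom +43.900 → Σnom=55.800; wc +0.300/-0.300 → slack +0.490/-0.440; half-tol=0.300, Σhalf²=0.117225
  +C: nom +42.700 → Σnom=98.500; wc +0.128/-0.016 → slack +0.618/-0.456; half-tol=0.072, Σhalf²=0.122409
  -D: nom -19.120 → Σnom=79.380; wc +0.020/-0.020 → slack +0.638/-0.476; half-tol=0.020, Σhalf²=0.122809
  -E: nom -36.600 → Σnom=42.780; wc +0.430/-0.474 → slack +1.068/-0.950; half-tol=0.452, Σhalf²=0.327113
  +F: nom +31.500 → Σnom=74.280; wc +0.270/-0.270 → slack +1.338/-1.220; half-tol=0.270, Σhalf²=0.400013
  +G: nom +9.090 → Σnom=83.370; wc +0.272/-0.280 → slack +1.610/-1.500; half-tol=0.276, Σhalf²=0.476189
  +H: nom +3.200 → Σnom=86.570; wc +0.120/-0.120 → slack +1.730/-1.620; half-tol=0.120, Σhalf²=0.490589
  +I: nom +30.900 → Σnom=117.470; wc +0.050/-0.440 → slack +1.780/-2.060; half-tol=0.245, Σhalf²=0.550614
  -J: nom -47.900 → Σnom=69.570; wc +0.100/-0.342 → slack +1.880/-2.402; half-tol=0.221, Σhalf²=0.599455
Nominal = 69.570. Worst-case = [69.570 - 2.402, 69.570 + 1.880] = [67.168, 71.450]. RSS = √0.599455 = 0.774.

nominal=69.570 wc=[67.168,71.450] rss=0.774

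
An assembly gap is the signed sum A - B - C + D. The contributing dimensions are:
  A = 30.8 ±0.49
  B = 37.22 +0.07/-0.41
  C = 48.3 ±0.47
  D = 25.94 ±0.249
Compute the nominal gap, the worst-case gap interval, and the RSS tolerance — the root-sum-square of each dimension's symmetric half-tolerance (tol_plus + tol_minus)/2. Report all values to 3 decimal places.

Stack each dimension's contribution:
  +A: nom +30.800 → Σnom=30.800; wc +0.490/-0.490 → slack +0.490/-0.490; half-tol=0.490, Σhalf²=0.240100
  -B: nom -37.220 → Σnom=-6.420; wc +0.410/-0.070 → slack +0.900/-0.560; half-tol=0.240, Σhalf²=0.297700
  -C: nom -48.300 → Σnom=-54.720; wc +0.470/-0.470 → slack +1.370/-1.030; half-tol=0.470, Σhalf²=0.518600
  +D: nom +25.940 → Σnom=-28.780; wc +0.249/-0.249 → slack +1.619/-1.279; half-tol=0.249, Σhalf²=0.580601
Nominal = -28.780. Worst-case = [-28.780 - 1.279, -28.780 + 1.619] = [-30.059, -27.161]. RSS = √0.580601 = 0.762.

nominal=-28.780 wc=[-30.059,-27.161] rss=0.762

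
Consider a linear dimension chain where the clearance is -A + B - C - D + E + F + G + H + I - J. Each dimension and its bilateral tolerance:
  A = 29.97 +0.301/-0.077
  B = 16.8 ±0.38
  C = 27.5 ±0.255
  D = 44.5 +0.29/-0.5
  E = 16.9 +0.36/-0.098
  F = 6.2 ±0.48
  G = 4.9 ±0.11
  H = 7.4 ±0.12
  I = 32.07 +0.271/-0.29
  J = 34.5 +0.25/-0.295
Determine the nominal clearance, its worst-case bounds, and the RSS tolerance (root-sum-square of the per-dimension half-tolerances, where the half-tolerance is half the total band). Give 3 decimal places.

nominal=-52.200 wc=[-54.774,-49.352] rss=0.929

Stack each dimension's contribution:
  -A: nom -29.970 → Σnom=-29.970; wc +0.077/-0.301 → slack +0.077/-0.301; half-tol=0.189, Σhalf²=0.035721
  +B: nom +16.800 → Σnom=-13.170; wc +0.380/-0.380 → slack +0.457/-0.681; half-tol=0.380, Σhalf²=0.180121
  -C: nom -27.500 → Σnom=-40.670; wc +0.255/-0.255 → slack +0.712/-0.936; half-tol=0.255, Σhalf²=0.245146
  -D: nom -44.500 → Σnom=-85.170; wc +0.500/-0.290 → slack +1.212/-1.226; half-tol=0.395, Σhalf²=0.401171
  +E: nom +16.900 → Σnom=-68.270; wc +0.360/-0.098 → slack +1.572/-1.324; half-tol=0.229, Σhalf²=0.453612
  +F: nom +6.200 → Σnom=-62.070; wc +0.480/-0.480 → slack +2.052/-1.804; half-tol=0.480, Σhalf²=0.684012
  +G: nom +4.900 → Σnom=-57.170; wc +0.110/-0.110 → slack +2.162/-1.914; half-tol=0.110, Σhalf²=0.696112
  +H: nom +7.400 → Σnom=-49.770; wc +0.120/-0.120 → slack +2.282/-2.034; half-tol=0.120, Σhalf²=0.710512
  +I: nom +32.070 → Σnom=-17.700; wc +0.271/-0.290 → slack +2.553/-2.324; half-tol=0.280, Σhalf²=0.789192
  -J: nom -34.500 → Σnom=-52.200; wc +0.295/-0.250 → slack +2.848/-2.574; half-tol=0.272, Σhalf²=0.863449
Nominal = -52.200. Worst-case = [-52.200 - 2.574, -52.200 + 2.848] = [-54.774, -49.352]. RSS = √0.863449 = 0.929.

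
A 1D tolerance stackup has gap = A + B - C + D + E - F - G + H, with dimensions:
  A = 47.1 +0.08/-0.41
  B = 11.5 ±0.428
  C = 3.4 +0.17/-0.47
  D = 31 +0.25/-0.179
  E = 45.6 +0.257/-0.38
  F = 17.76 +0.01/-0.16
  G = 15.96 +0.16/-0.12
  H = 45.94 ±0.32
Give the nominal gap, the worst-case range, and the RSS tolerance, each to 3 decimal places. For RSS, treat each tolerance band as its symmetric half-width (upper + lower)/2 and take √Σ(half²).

Stack each dimension's contribution:
  +A: nom +47.100 → Σnom=47.100; wc +0.080/-0.410 → slack +0.080/-0.410; half-tol=0.245, Σhalf²=0.060025
  +B: nom +11.500 → Σnom=58.600; wc +0.428/-0.428 → slack +0.508/-0.838; half-tol=0.428, Σhalf²=0.243209
  -C: nom -3.400 → Σnom=55.200; wc +0.470/-0.170 → slack +0.978/-1.008; half-tol=0.320, Σhalf²=0.345609
  +D: nom +31.000 → Σnom=86.200; wc +0.250/-0.179 → slack +1.228/-1.187; half-tol=0.214, Σhalf²=0.391619
  +E: nom +45.600 → Σnom=131.800; wc +0.257/-0.380 → slack +1.485/-1.567; half-tol=0.319, Σhalf²=0.493061
  -F: nom -17.760 → Σnom=114.040; wc +0.160/-0.010 → slack +1.645/-1.577; half-tol=0.085, Σhalf²=0.500286
  -G: nom -15.960 → Σnom=98.080; wc +0.120/-0.160 → slack +1.765/-1.737; half-tol=0.140, Σhalf²=0.519886
  +H: nom +45.940 → Σnom=144.020; wc +0.320/-0.320 → slack +2.085/-2.057; half-tol=0.320, Σhalf²=0.622286
Nominal = 144.020. Worst-case = [144.020 - 2.057, 144.020 + 2.085] = [141.963, 146.105]. RSS = √0.622286 = 0.789.

nominal=144.020 wc=[141.963,146.105] rss=0.789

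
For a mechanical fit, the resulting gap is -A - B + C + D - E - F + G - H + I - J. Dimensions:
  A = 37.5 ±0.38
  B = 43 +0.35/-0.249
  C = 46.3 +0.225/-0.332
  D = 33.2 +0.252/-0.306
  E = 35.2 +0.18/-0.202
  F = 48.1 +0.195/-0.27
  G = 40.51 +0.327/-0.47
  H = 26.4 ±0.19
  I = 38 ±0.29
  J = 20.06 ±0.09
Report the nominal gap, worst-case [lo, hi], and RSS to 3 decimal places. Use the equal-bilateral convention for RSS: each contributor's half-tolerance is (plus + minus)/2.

nominal=-52.250 wc=[-55.033,-49.775] rss=0.876

Stack each dimension's contribution:
  -A: nom -37.500 → Σnom=-37.500; wc +0.380/-0.380 → slack +0.380/-0.380; half-tol=0.380, Σhalf²=0.144400
  -B: nom -43.000 → Σnom=-80.500; wc +0.249/-0.350 → slack +0.629/-0.730; half-tol=0.299, Σhalf²=0.234100
  +C: nom +46.300 → Σnom=-34.200; wc +0.225/-0.332 → slack +0.854/-1.062; half-tol=0.279, Σhalf²=0.311663
  +D: nom +33.200 → Σnom=-1.000; wc +0.252/-0.306 → slack +1.106/-1.368; half-tol=0.279, Σhalf²=0.389504
  -E: nom -35.200 → Σnom=-36.200; wc +0.202/-0.180 → slack +1.308/-1.548; half-tol=0.191, Σhalf²=0.425984
  -F: nom -48.100 → Σnom=-84.300; wc +0.270/-0.195 → slack +1.578/-1.743; half-tol=0.233, Σhalf²=0.480041
  +G: nom +40.510 → Σnom=-43.790; wc +0.327/-0.470 → slack +1.905/-2.213; half-tol=0.398, Σhalf²=0.638843
  -H: nom -26.400 → Σnom=-70.190; wc +0.190/-0.190 → slack +2.095/-2.403; half-tol=0.190, Σhalf²=0.674943
  +I: nom +38.000 → Σnom=-32.190; wc +0.290/-0.290 → slack +2.385/-2.693; half-tol=0.290, Σhalf²=0.759043
  -J: nom -20.060 → Σnom=-52.250; wc +0.090/-0.090 → slack +2.475/-2.783; half-tol=0.090, Σhalf²=0.767143
Nominal = -52.250. Worst-case = [-52.250 - 2.783, -52.250 + 2.475] = [-55.033, -49.775]. RSS = √0.767143 = 0.876.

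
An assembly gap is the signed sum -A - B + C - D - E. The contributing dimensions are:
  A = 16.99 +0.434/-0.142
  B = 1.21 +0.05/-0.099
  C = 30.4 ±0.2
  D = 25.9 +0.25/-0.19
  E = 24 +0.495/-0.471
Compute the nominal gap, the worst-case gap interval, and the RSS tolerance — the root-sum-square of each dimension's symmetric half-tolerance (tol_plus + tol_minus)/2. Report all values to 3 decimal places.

nominal=-37.700 wc=[-39.129,-36.598] rss=0.640

Stack each dimension's contribution:
  -A: nom -16.990 → Σnom=-16.990; wc +0.142/-0.434 → slack +0.142/-0.434; half-tol=0.288, Σhalf²=0.082944
  -B: nom -1.210 → Σnom=-18.200; wc +0.099/-0.050 → slack +0.241/-0.484; half-tol=0.075, Σhalf²=0.088494
  +C: nom +30.400 → Σnom=12.200; wc +0.200/-0.200 → slack +0.441/-0.684; half-tol=0.200, Σhalf²=0.128494
  -D: nom -25.900 → Σnom=-13.700; wc +0.190/-0.250 → slack +0.631/-0.934; half-tol=0.220, Σhalf²=0.176894
  -E: nom -24.000 → Σnom=-37.700; wc +0.471/-0.495 → slack +1.102/-1.429; half-tol=0.483, Σhalf²=0.410183
Nominal = -37.700. Worst-case = [-37.700 - 1.429, -37.700 + 1.102] = [-39.129, -36.598]. RSS = √0.410183 = 0.640.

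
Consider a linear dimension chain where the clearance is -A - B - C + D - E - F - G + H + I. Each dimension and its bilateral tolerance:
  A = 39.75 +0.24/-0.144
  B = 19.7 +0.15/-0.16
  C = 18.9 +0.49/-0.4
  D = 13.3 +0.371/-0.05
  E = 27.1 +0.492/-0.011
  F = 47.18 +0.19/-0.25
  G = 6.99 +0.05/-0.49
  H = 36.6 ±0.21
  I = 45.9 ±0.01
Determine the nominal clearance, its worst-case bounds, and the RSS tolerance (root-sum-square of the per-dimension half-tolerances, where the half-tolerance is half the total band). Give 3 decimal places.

nominal=-63.820 wc=[-65.702,-61.774] rss=0.729

Stack each dimension's contribution:
  -A: nom -39.750 → Σnom=-39.750; wc +0.144/-0.240 → slack +0.144/-0.240; half-tol=0.192, Σhalf²=0.036864
  -B: nom -19.700 → Σnom=-59.450; wc +0.160/-0.150 → slack +0.304/-0.390; half-tol=0.155, Σhalf²=0.060889
  -C: nom -18.900 → Σnom=-78.350; wc +0.400/-0.490 → slack +0.704/-0.880; half-tol=0.445, Σhalf²=0.258914
  +D: nom +13.300 → Σnom=-65.050; wc +0.371/-0.050 → slack +1.075/-0.930; half-tol=0.210, Σhalf²=0.303224
  -E: nom -27.100 → Σnom=-92.150; wc +0.011/-0.492 → slack +1.086/-1.422; half-tol=0.252, Σhalf²=0.366476
  -F: nom -47.180 → Σnom=-139.330; wc +0.250/-0.190 → slack +1.336/-1.612; half-tol=0.220, Σhalf²=0.414876
  -G: nom -6.990 → Σnom=-146.320; wc +0.490/-0.050 → slack +1.826/-1.662; half-tol=0.270, Σhalf²=0.487777
  +H: nom +36.600 → Σnom=-109.720; wc +0.210/-0.210 → slack +2.036/-1.872; half-tol=0.210, Σhalf²=0.531876
  +I: nom +45.900 → Σnom=-63.820; wc +0.010/-0.010 → slack +2.046/-1.882; half-tol=0.010, Σhalf²=0.531976
Nominal = -63.820. Worst-case = [-63.820 - 1.882, -63.820 + 2.046] = [-65.702, -61.774]. RSS = √0.531976 = 0.729.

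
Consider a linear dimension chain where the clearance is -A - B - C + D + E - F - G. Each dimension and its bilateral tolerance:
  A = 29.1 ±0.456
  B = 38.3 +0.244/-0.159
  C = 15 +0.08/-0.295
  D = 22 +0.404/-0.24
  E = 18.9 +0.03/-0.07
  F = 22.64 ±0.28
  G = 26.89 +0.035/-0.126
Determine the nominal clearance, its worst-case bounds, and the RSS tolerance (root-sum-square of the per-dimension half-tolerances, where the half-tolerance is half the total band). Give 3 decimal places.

Stack each dimension's contribution:
  -A: nom -29.100 → Σnom=-29.100; wc +0.456/-0.456 → slack +0.456/-0.456; half-tol=0.456, Σhalf²=0.207936
  -B: nom -38.300 → Σnom=-67.400; wc +0.159/-0.244 → slack +0.615/-0.700; half-tol=0.202, Σhalf²=0.248538
  -C: nom -15.000 → Σnom=-82.400; wc +0.295/-0.080 → slack +0.910/-0.780; half-tol=0.188, Σhalf²=0.283695
  +D: nom +22.000 → Σnom=-60.400; wc +0.404/-0.240 → slack +1.314/-1.020; half-tol=0.322, Σhalf²=0.387379
  +E: nom +18.900 → Σnom=-41.500; wc +0.030/-0.070 → slack +1.344/-1.090; half-tol=0.050, Σhalf²=0.389879
  -F: nom -22.640 → Σnom=-64.140; wc +0.280/-0.280 → slack +1.624/-1.370; half-tol=0.280, Σhalf²=0.468279
  -G: nom -26.890 → Σnom=-91.030; wc +0.126/-0.035 → slack +1.750/-1.405; half-tol=0.081, Σhalf²=0.474759
Nominal = -91.030. Worst-case = [-91.030 - 1.405, -91.030 + 1.750] = [-92.435, -89.280]. RSS = √0.474759 = 0.689.

nominal=-91.030 wc=[-92.435,-89.280] rss=0.689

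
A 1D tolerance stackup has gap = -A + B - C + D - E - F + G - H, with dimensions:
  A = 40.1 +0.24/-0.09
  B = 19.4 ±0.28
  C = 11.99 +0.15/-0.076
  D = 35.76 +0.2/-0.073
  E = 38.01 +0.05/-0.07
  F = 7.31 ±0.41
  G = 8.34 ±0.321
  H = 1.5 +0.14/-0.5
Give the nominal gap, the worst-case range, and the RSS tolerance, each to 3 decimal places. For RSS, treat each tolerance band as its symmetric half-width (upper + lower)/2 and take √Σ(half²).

Stack each dimension's contribution:
  -A: nom -40.100 → Σnom=-40.100; wc +0.090/-0.240 → slack +0.090/-0.240; half-tol=0.165, Σhalf²=0.027225
  +B: nom +19.400 → Σnom=-20.700; wc +0.280/-0.280 → slack +0.370/-0.520; half-tol=0.280, Σhalf²=0.105625
  -C: nom -11.990 → Σnom=-32.690; wc +0.076/-0.150 → slack +0.446/-0.670; half-tol=0.113, Σhalf²=0.118394
  +D: nom +35.760 → Σnom=3.070; wc +0.200/-0.073 → slack +0.646/-0.743; half-tol=0.137, Σhalf²=0.137026
  -E: nom -38.010 → Σnom=-34.940; wc +0.070/-0.050 → slack +0.716/-0.793; half-tol=0.060, Σhalf²=0.140626
  -F: nom -7.310 → Σnom=-42.250; wc +0.410/-0.410 → slack +1.126/-1.203; half-tol=0.410, Σhalf²=0.308726
  +G: nom +8.340 → Σnom=-33.910; wc +0.321/-0.321 → slack +1.447/-1.524; half-tol=0.321, Σhalf²=0.411767
  -H: nom -1.500 → Σnom=-35.410; wc +0.500/-0.140 → slack +1.947/-1.664; half-tol=0.320, Σhalf²=0.514167
Nominal = -35.410. Worst-case = [-35.410 - 1.664, -35.410 + 1.947] = [-37.074, -33.463]. RSS = √0.514167 = 0.717.

nominal=-35.410 wc=[-37.074,-33.463] rss=0.717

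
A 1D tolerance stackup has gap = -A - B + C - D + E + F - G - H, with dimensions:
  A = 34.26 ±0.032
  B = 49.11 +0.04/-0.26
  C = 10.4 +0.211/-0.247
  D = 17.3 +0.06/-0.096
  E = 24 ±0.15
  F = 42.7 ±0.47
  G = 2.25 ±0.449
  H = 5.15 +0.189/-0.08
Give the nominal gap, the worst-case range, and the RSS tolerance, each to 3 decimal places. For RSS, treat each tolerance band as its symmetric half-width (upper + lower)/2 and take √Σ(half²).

Stack each dimension's contribution:
  -A: nom -34.260 → Σnom=-34.260; wc +0.032/-0.032 → slack +0.032/-0.032; half-tol=0.032, Σhalf²=0.001024
  -B: nom -49.110 → Σnom=-83.370; wc +0.260/-0.040 → slack +0.292/-0.072; half-tol=0.150, Σhalf²=0.023524
  +C: nom +10.400 → Σnom=-72.970; wc +0.211/-0.247 → slack +0.503/-0.319; half-tol=0.229, Σhalf²=0.075965
  -D: nom -17.300 → Σnom=-90.270; wc +0.096/-0.060 → slack +0.599/-0.379; half-tol=0.078, Σhalf²=0.082049
  +E: nom +24.000 → Σnom=-66.270; wc +0.150/-0.150 → slack +0.749/-0.529; half-tol=0.150, Σhalf²=0.104549
  +F: nom +42.700 → Σnom=-23.570; wc +0.470/-0.470 → slack +1.219/-0.999; half-tol=0.470, Σhalf²=0.325449
  -G: nom -2.250 → Σnom=-25.820; wc +0.449/-0.449 → slack +1.668/-1.448; half-tol=0.449, Σhalf²=0.527050
  -H: nom -5.150 → Σnom=-30.970; wc +0.080/-0.189 → slack +1.748/-1.637; half-tol=0.135, Σhalf²=0.545140
Nominal = -30.970. Worst-case = [-30.970 - 1.637, -30.970 + 1.748] = [-32.607, -29.222]. RSS = √0.545140 = 0.738.

nominal=-30.970 wc=[-32.607,-29.222] rss=0.738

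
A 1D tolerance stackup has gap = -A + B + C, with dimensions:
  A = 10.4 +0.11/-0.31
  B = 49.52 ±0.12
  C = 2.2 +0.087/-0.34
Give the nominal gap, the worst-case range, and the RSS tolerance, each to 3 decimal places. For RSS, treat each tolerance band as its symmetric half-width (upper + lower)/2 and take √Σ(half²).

Stack each dimension's contribution:
  -A: nom -10.400 → Σnom=-10.400; wc +0.310/-0.110 → slack +0.310/-0.110; half-tol=0.210, Σhalf²=0.044100
  +B: nom +49.520 → Σnom=39.120; wc +0.120/-0.120 → slack +0.430/-0.230; half-tol=0.120, Σhalf²=0.058500
  +C: nom +2.200 → Σnom=41.320; wc +0.087/-0.340 → slack +0.517/-0.570; half-tol=0.214, Σhalf²=0.104082
Nominal = 41.320. Worst-case = [41.320 - 0.570, 41.320 + 0.517] = [40.750, 41.837]. RSS = √0.104082 = 0.323.

nominal=41.320 wc=[40.750,41.837] rss=0.323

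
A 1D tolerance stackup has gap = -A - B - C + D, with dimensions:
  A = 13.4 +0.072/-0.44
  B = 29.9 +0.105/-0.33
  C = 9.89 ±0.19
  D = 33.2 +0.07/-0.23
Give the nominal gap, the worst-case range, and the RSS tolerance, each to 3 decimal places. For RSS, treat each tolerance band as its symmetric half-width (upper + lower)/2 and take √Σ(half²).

Stack each dimension's contribution:
  -A: nom -13.400 → Σnom=-13.400; wc +0.440/-0.072 → slack +0.440/-0.072; half-tol=0.256, Σhalf²=0.065536
  -B: nom -29.900 → Σnom=-43.300; wc +0.330/-0.105 → slack +0.770/-0.177; half-tol=0.217, Σhalf²=0.112842
  -C: nom -9.890 → Σnom=-53.190; wc +0.190/-0.190 → slack +0.960/-0.367; half-tol=0.190, Σhalf²=0.148942
  +D: nom +33.200 → Σnom=-19.990; wc +0.070/-0.230 → slack +1.030/-0.597; half-tol=0.150, Σhalf²=0.171442
Nominal = -19.990. Worst-case = [-19.990 - 0.597, -19.990 + 1.030] = [-20.587, -18.960]. RSS = √0.171442 = 0.414.

nominal=-19.990 wc=[-20.587,-18.960] rss=0.414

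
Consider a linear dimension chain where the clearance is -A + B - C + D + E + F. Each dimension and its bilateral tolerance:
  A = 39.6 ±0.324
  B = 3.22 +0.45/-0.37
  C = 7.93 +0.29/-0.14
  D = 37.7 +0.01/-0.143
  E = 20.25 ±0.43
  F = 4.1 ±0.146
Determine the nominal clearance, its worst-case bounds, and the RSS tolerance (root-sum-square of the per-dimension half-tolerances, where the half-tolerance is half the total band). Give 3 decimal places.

nominal=17.740 wc=[16.037,19.240] rss=0.729

Stack each dimension's contribution:
  -A: nom -39.600 → Σnom=-39.600; wc +0.324/-0.324 → slack +0.324/-0.324; half-tol=0.324, Σhalf²=0.104976
  +B: nom +3.220 → Σnom=-36.380; wc +0.450/-0.370 → slack +0.774/-0.694; half-tol=0.410, Σhalf²=0.273076
  -C: nom -7.930 → Σnom=-44.310; wc +0.140/-0.290 → slack +0.914/-0.984; half-tol=0.215, Σhalf²=0.319301
  +D: nom +37.700 → Σnom=-6.610; wc +0.010/-0.143 → slack +0.924/-1.127; half-tol=0.076, Σhalf²=0.325153
  +E: nom +20.250 → Σnom=13.640; wc +0.430/-0.430 → slack +1.354/-1.557; half-tol=0.430, Σhalf²=0.510053
  +F: nom +4.100 → Σnom=17.740; wc +0.146/-0.146 → slack +1.500/-1.703; half-tol=0.146, Σhalf²=0.531369
Nominal = 17.740. Worst-case = [17.740 - 1.703, 17.740 + 1.500] = [16.037, 19.240]. RSS = √0.531369 = 0.729.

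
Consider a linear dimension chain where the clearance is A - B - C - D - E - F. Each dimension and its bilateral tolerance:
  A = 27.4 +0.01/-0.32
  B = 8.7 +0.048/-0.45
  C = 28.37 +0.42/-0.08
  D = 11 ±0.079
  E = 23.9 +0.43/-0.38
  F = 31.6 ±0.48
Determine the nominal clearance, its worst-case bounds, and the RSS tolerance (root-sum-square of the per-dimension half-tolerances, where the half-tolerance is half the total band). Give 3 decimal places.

nominal=-76.170 wc=[-77.947,-74.691] rss=0.743

Stack each dimension's contribution:
  +A: nom +27.400 → Σnom=27.400; wc +0.010/-0.320 → slack +0.010/-0.320; half-tol=0.165, Σhalf²=0.027225
  -B: nom -8.700 → Σnom=18.700; wc +0.450/-0.048 → slack +0.460/-0.368; half-tol=0.249, Σhalf²=0.089226
  -C: nom -28.370 → Σnom=-9.670; wc +0.080/-0.420 → slack +0.540/-0.788; half-tol=0.250, Σhalf²=0.151726
  -D: nom -11.000 → Σnom=-20.670; wc +0.079/-0.079 → slack +0.619/-0.867; half-tol=0.079, Σhalf²=0.157967
  -E: nom -23.900 → Σnom=-44.570; wc +0.380/-0.430 → slack +0.999/-1.297; half-tol=0.405, Σhalf²=0.321992
  -F: nom -31.600 → Σnom=-76.170; wc +0.480/-0.480 → slack +1.479/-1.777; half-tol=0.480, Σhalf²=0.552392
Nominal = -76.170. Worst-case = [-76.170 - 1.777, -76.170 + 1.479] = [-77.947, -74.691]. RSS = √0.552392 = 0.743.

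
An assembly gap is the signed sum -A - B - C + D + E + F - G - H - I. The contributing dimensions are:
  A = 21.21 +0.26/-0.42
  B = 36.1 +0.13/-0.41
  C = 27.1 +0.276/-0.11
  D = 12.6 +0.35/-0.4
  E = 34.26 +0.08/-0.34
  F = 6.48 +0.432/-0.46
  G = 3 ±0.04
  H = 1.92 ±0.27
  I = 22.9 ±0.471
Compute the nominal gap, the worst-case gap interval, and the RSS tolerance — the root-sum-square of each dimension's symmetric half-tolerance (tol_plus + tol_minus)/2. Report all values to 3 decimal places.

Stack each dimension's contribution:
  -A: nom -21.210 → Σnom=-21.210; wc +0.420/-0.260 → slack +0.420/-0.260; half-tol=0.340, Σhalf²=0.115600
  -B: nom -36.100 → Σnom=-57.310; wc +0.410/-0.130 → slack +0.830/-0.390; half-tol=0.270, Σhalf²=0.188500
  -C: nom -27.100 → Σnom=-84.410; wc +0.110/-0.276 → slack +0.940/-0.666; half-tol=0.193, Σhalf²=0.225749
  +D: nom +12.600 → Σnom=-71.810; wc +0.350/-0.400 → slack +1.290/-1.066; half-tol=0.375, Σhalf²=0.366374
  +E: nom +34.260 → Σnom=-37.550; wc +0.080/-0.340 → slack +1.370/-1.406; half-tol=0.210, Σhalf²=0.410474
  +F: nom +6.480 → Σnom=-31.070; wc +0.432/-0.460 → slack +1.802/-1.866; half-tol=0.446, Σhalf²=0.609390
  -G: nom -3.000 → Σnom=-34.070; wc +0.040/-0.040 → slack +1.842/-1.906; half-tol=0.040, Σhalf²=0.610990
  -H: nom -1.920 → Σnom=-35.990; wc +0.270/-0.270 → slack +2.112/-2.176; half-tol=0.270, Σhalf²=0.683890
  -I: nom -22.900 → Σnom=-58.890; wc +0.471/-0.471 → slack +2.583/-2.647; half-tol=0.471, Σhalf²=0.905731
Nominal = -58.890. Worst-case = [-58.890 - 2.647, -58.890 + 2.583] = [-61.537, -56.307]. RSS = √0.905731 = 0.952.

nominal=-58.890 wc=[-61.537,-56.307] rss=0.952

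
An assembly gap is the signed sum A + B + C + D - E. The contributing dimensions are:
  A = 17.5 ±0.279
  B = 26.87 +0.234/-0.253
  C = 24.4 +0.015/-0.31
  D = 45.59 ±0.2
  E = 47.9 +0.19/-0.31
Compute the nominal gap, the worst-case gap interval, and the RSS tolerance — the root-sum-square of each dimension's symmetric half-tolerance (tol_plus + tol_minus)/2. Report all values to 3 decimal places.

nominal=66.460 wc=[65.228,67.498] rss=0.516

Stack each dimension's contribution:
  +A: nom +17.500 → Σnom=17.500; wc +0.279/-0.279 → slack +0.279/-0.279; half-tol=0.279, Σhalf²=0.077841
  +B: nom +26.870 → Σnom=44.370; wc +0.234/-0.253 → slack +0.513/-0.532; half-tol=0.243, Σhalf²=0.137133
  +C: nom +24.400 → Σnom=68.770; wc +0.015/-0.310 → slack +0.528/-0.842; half-tol=0.163, Σhalf²=0.163540
  +D: nom +45.590 → Σnom=114.360; wc +0.200/-0.200 → slack +0.728/-1.042; half-tol=0.200, Σhalf²=0.203540
  -E: nom -47.900 → Σnom=66.460; wc +0.310/-0.190 → slack +1.038/-1.232; half-tol=0.250, Σhalf²=0.266039
Nominal = 66.460. Worst-case = [66.460 - 1.232, 66.460 + 1.038] = [65.228, 67.498]. RSS = √0.266039 = 0.516.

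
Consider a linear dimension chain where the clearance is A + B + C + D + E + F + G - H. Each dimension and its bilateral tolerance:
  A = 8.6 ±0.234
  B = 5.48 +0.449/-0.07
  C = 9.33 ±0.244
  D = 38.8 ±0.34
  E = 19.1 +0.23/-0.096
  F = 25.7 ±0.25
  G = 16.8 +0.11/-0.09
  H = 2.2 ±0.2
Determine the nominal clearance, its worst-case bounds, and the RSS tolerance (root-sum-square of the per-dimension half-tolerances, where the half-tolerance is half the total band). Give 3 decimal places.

Stack each dimension's contribution:
  +A: nom +8.600 → Σnom=8.600; wc +0.234/-0.234 → slack +0.234/-0.234; half-tol=0.234, Σhalf²=0.054756
  +B: nom +5.480 → Σnom=14.080; wc +0.449/-0.070 → slack +0.683/-0.304; half-tol=0.260, Σhalf²=0.122096
  +C: nom +9.330 → Σnom=23.410; wc +0.244/-0.244 → slack +0.927/-0.548; half-tol=0.244, Σhalf²=0.181632
  +D: nom +38.800 → Σnom=62.210; wc +0.340/-0.340 → slack +1.267/-0.888; half-tol=0.340, Σhalf²=0.297232
  +E: nom +19.100 → Σnom=81.310; wc +0.230/-0.096 → slack +1.497/-0.984; half-tol=0.163, Σhalf²=0.323801
  +F: nom +25.700 → Σnom=107.010; wc +0.250/-0.250 → slack +1.747/-1.234; half-tol=0.250, Σhalf²=0.386301
  +G: nom +16.800 → Σnom=123.810; wc +0.110/-0.090 → slack +1.857/-1.324; half-tol=0.100, Σhalf²=0.396301
  -H: nom -2.200 → Σnom=121.610; wc +0.200/-0.200 → slack +2.057/-1.524; half-tol=0.200, Σhalf²=0.436301
Nominal = 121.610. Worst-case = [121.610 - 1.524, 121.610 + 2.057] = [120.086, 123.667]. RSS = √0.436301 = 0.661.

nominal=121.610 wc=[120.086,123.667] rss=0.661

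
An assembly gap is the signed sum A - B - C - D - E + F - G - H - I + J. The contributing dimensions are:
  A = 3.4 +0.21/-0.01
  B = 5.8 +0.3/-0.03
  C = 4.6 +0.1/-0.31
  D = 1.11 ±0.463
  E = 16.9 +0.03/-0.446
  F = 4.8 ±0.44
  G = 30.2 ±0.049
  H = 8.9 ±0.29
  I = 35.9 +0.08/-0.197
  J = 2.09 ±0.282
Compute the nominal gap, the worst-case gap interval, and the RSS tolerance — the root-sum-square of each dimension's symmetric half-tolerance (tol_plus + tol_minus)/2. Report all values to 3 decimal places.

Stack each dimension's contribution:
  +A: nom +3.400 → Σnom=3.400; wc +0.210/-0.010 → slack +0.210/-0.010; half-tol=0.110, Σhalf²=0.012100
  -B: nom -5.800 → Σnom=-2.400; wc +0.030/-0.300 → slack +0.240/-0.310; half-tol=0.165, Σhalf²=0.039325
  -C: nom -4.600 → Σnom=-7.000; wc +0.310/-0.100 → slack +0.550/-0.410; half-tol=0.205, Σhalf²=0.081350
  -D: nom -1.110 → Σnom=-8.110; wc +0.463/-0.463 → slack +1.013/-0.873; half-tol=0.463, Σhalf²=0.295719
  -E: nom -16.900 → Σnom=-25.010; wc +0.446/-0.030 → slack +1.459/-0.903; half-tol=0.238, Σhalf²=0.352363
  +F: nom +4.800 → Σnom=-20.210; wc +0.440/-0.440 → slack +1.899/-1.343; half-tol=0.440, Σhalf²=0.545963
  -G: nom -30.200 → Σnom=-50.410; wc +0.049/-0.049 → slack +1.948/-1.392; half-tol=0.049, Σhalf²=0.548364
  -H: nom -8.900 → Σnom=-59.310; wc +0.290/-0.290 → slack +2.238/-1.682; half-tol=0.290, Σhalf²=0.632464
  -I: nom -35.900 → Σnom=-95.210; wc +0.197/-0.080 → slack +2.435/-1.762; half-tol=0.139, Σhalf²=0.651646
  +J: nom +2.090 → Σnom=-93.120; wc +0.282/-0.282 → slack +2.717/-2.044; half-tol=0.282, Σhalf²=0.731170
Nominal = -93.120. Worst-case = [-93.120 - 2.044, -93.120 + 2.717] = [-95.164, -90.403]. RSS = √0.731170 = 0.855.

nominal=-93.120 wc=[-95.164,-90.403] rss=0.855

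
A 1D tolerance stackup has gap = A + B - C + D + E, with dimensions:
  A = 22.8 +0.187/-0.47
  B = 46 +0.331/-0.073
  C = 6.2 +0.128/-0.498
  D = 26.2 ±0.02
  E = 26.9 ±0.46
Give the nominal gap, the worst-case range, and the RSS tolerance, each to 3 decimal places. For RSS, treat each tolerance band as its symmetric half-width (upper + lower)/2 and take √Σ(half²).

Stack each dimension's contribution:
  +A: nom +22.800 → Σnom=22.800; wc +0.187/-0.470 → slack +0.187/-0.470; half-tol=0.329, Σhalf²=0.107912
  +B: nom +46.000 → Σnom=68.800; wc +0.331/-0.073 → slack +0.518/-0.543; half-tol=0.202, Σhalf²=0.148716
  -C: nom -6.200 → Σnom=62.600; wc +0.498/-0.128 → slack +1.016/-0.671; half-tol=0.313, Σhalf²=0.246685
  +D: nom +26.200 → Σnom=88.800; wc +0.020/-0.020 → slack +1.036/-0.691; half-tol=0.020, Σhalf²=0.247085
  +E: nom +26.900 → Σnom=115.700; wc +0.460/-0.460 → slack +1.496/-1.151; half-tol=0.460, Σhalf²=0.458685
Nominal = 115.700. Worst-case = [115.700 - 1.151, 115.700 + 1.496] = [114.549, 117.196]. RSS = √0.458685 = 0.677.

nominal=115.700 wc=[114.549,117.196] rss=0.677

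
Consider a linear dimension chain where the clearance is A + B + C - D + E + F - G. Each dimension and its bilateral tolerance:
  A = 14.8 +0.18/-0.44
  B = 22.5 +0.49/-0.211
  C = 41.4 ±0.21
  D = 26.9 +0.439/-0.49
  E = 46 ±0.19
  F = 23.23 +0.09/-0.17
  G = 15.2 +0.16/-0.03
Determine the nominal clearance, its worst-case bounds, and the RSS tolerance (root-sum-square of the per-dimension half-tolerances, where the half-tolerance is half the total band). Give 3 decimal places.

nominal=105.830 wc=[104.010,107.510] rss=0.735

Stack each dimension's contribution:
  +A: nom +14.800 → Σnom=14.800; wc +0.180/-0.440 → slack +0.180/-0.440; half-tol=0.310, Σhalf²=0.096100
  +B: nom +22.500 → Σnom=37.300; wc +0.490/-0.211 → slack +0.670/-0.651; half-tol=0.350, Σhalf²=0.218950
  +C: nom +41.400 → Σnom=78.700; wc +0.210/-0.210 → slack +0.880/-0.861; half-tol=0.210, Σhalf²=0.263050
  -D: nom -26.900 → Σnom=51.800; wc +0.490/-0.439 → slack +1.370/-1.300; half-tol=0.465, Σhalf²=0.478811
  +E: nom +46.000 → Σnom=97.800; wc +0.190/-0.190 → slack +1.560/-1.490; half-tol=0.190, Σhalf²=0.514911
  +F: nom +23.230 → Σnom=121.030; wc +0.090/-0.170 → slack +1.650/-1.660; half-tol=0.130, Σhalf²=0.531811
  -G: nom -15.200 → Σnom=105.830; wc +0.030/-0.160 → slack +1.680/-1.820; half-tol=0.095, Σhalf²=0.540836
Nominal = 105.830. Worst-case = [105.830 - 1.820, 105.830 + 1.680] = [104.010, 107.510]. RSS = √0.540836 = 0.735.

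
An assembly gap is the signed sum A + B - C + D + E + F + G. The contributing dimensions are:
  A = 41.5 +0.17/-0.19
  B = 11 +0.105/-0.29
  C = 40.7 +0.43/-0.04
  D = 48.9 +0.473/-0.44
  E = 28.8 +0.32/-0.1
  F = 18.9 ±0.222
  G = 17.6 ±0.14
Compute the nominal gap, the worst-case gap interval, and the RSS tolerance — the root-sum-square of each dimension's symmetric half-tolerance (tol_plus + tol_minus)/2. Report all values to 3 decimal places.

Stack each dimension's contribution:
  +A: nom +41.500 → Σnom=41.500; wc +0.170/-0.190 → slack +0.170/-0.190; half-tol=0.180, Σhalf²=0.032400
  +B: nom +11.000 → Σnom=52.500; wc +0.105/-0.290 → slack +0.275/-0.480; half-tol=0.197, Σhalf²=0.071406
  -C: nom -40.700 → Σnom=11.800; wc +0.040/-0.430 → slack +0.315/-0.910; half-tol=0.235, Σhalf²=0.126631
  +D: nom +48.900 → Σnom=60.700; wc +0.473/-0.440 → slack +0.788/-1.350; half-tol=0.457, Σhalf²=0.335024
  +E: nom +28.800 → Σnom=89.500; wc +0.320/-0.100 → slack +1.108/-1.450; half-tol=0.210, Σhalf²=0.379124
  +F: nom +18.900 → Σnom=108.400; wc +0.222/-0.222 → slack +1.330/-1.672; half-tol=0.222, Σhalf²=0.428408
  +G: nom +17.600 → Σnom=126.000; wc +0.140/-0.140 → slack +1.470/-1.812; half-tol=0.140, Σhalf²=0.448008
Nominal = 126.000. Worst-case = [126.000 - 1.812, 126.000 + 1.470] = [124.188, 127.470]. RSS = √0.448008 = 0.669.

nominal=126.000 wc=[124.188,127.470] rss=0.669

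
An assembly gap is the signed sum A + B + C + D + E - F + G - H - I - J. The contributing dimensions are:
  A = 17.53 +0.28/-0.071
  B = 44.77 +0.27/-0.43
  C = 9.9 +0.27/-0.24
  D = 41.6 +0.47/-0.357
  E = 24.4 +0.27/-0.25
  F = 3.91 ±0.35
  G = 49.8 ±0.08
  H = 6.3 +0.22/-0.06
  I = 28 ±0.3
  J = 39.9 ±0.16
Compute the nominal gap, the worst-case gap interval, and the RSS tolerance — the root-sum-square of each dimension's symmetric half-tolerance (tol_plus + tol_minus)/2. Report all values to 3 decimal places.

nominal=109.890 wc=[107.432,112.400] rss=0.849

Stack each dimension's contribution:
  +A: nom +17.530 → Σnom=17.530; wc +0.280/-0.071 → slack +0.280/-0.071; half-tol=0.176, Σhalf²=0.030800
  +B: nom +44.770 → Σnom=62.300; wc +0.270/-0.430 → slack +0.550/-0.501; half-tol=0.350, Σhalf²=0.153300
  +C: nom +9.900 → Σnom=72.200; wc +0.270/-0.240 → slack +0.820/-0.741; half-tol=0.255, Σhalf²=0.218325
  +D: nom +41.600 → Σnom=113.800; wc +0.470/-0.357 → slack +1.290/-1.098; half-tol=0.413, Σhalf²=0.389307
  +E: nom +24.400 → Σnom=138.200; wc +0.270/-0.250 → slack +1.560/-1.348; half-tol=0.260, Σhalf²=0.456907
  -F: nom -3.910 → Σnom=134.290; wc +0.350/-0.350 → slack +1.910/-1.698; half-tol=0.350, Σhalf²=0.579407
  +G: nom +49.800 → Σnom=184.090; wc +0.080/-0.080 → slack +1.990/-1.778; half-tol=0.080, Σhalf²=0.585807
  -H: nom -6.300 → Σnom=177.790; wc +0.060/-0.220 → slack +2.050/-1.998; half-tol=0.140, Σhalf²=0.605407
  -I: nom -28.000 → Σnom=149.790; wc +0.300/-0.300 → slack +2.350/-2.298; half-tol=0.300, Σhalf²=0.695407
  -J: nom -39.900 → Σnom=109.890; wc +0.160/-0.160 → slack +2.510/-2.458; half-tol=0.160, Σhalf²=0.721007
Nominal = 109.890. Worst-case = [109.890 - 2.458, 109.890 + 2.510] = [107.432, 112.400]. RSS = √0.721007 = 0.849.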